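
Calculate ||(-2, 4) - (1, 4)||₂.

√(Σ(x_i - y_i)²) = √((-2 - 1)² + (4 - 4)²)
= √((-3)² + 0²) = √(9 + 0) = √9 = 3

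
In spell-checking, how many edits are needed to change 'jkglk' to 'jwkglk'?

Let D[i][j] be the edit distance between the first i characters of 'jkglk' and the first j characters of 'jwkglk', with D[i][0] = i, D[0][j] = j, and D[i][j] = D[i-1][j-1] if the characters match, else 1 + min(D[i-1][j], D[i][j-1], D[i-1][j-1]). Filling the table (rows: prefixes of 'jkglk', columns: prefixes of 'jwkglk'):
     ε  j  w  k  g  l  k
  ε  0  1  2  3  4  5  6
  j  1  0  1  2  3  4  5
  k  2  1  1  1  2  3  4
  g  3  2  2  2  1  2  3
  l  4  3  3  3  2  1  2
  k  5  4  4  3  3  2  1
The bottom-right entry gives D[5][6] = 1, so no sequence of fewer than 1 edit works. Backtracking through the table gives one optimal edit sequence (1 edit):
  jkglk → jwkglk (ins w @2)
Edit distance = 1.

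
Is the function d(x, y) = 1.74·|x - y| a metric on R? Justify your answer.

Yes. Since |x - y| is a metric on R and 1.74 > 0, the positive scalar multiple 1.74·|x - y| is also a metric: scaling by a positive constant preserves non-negativity, identity (d=0 ⟺ |x-y|=0 ⟺ x=y), symmetry, and the triangle inequality.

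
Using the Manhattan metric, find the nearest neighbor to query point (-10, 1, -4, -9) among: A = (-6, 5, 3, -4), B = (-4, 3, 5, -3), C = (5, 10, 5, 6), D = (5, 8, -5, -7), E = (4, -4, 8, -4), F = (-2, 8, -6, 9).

Distances: d(A) = 20, d(B) = 23, d(C) = 48, d(D) = 25, d(E) = 36, d(F) = 35. Nearest: A = (-6, 5, 3, -4) with distance 20.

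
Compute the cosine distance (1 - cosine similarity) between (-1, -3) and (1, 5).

With u = (-1, -3), v = (1, 5):
u·v = (-1)·1 + (-3)·5 = (-1) + (-15) = -16.
|u| = √((-1)² + (-3)²) = √10, |v| = √(1² + 5²) = √26, so |u||v| = √(10·26) = √260.
cos θ = (u·v)/(|u||v|) = -16/√260 ≈ -0.9923
Cosine distance = 1 - cos θ ≈ 1 - (-0.9923) = 1.9923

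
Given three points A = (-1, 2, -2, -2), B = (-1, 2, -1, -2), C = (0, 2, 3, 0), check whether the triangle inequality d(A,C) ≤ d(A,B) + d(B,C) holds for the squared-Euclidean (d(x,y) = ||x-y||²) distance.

d(A,B) = 0² + 0² + 1² + 0² = 1, d(B,C) = 1² + 0² + 4² + 2² = 21, d(A,C) = 1² + 0² + 5² + 2² = 30.
d(A,C) = 30 > 1 + 21 = 22. Triangle inequality is VIOLATED. (Squared-Euclidean is not a metric — this is a counterexample.)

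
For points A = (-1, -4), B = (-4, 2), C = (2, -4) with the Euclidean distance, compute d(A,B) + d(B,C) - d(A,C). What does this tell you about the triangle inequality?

d(A,B) = √(3² + 6²) = √45 ≈ 6.7082, d(B,C) = √(6² + 6²) = √72 ≈ 8.4853, d(A,C) = √(3² + 0²) = √9 = 3.
d(A,B) + d(B,C) - d(A,C) = 6.7082 + 8.4853 - 3 = 15.1935 - 3 = 12.1935 (to 4 decimal places). This is ≥ 0, so the triangle inequality holds for these points.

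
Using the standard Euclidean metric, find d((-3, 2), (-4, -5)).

√(Σ(x_i - y_i)²) = √((-3 - (-4))² + (2 - (-5))²)
= √(1² + 7²) = √(1 + 49) = √50 ≈ 7.0711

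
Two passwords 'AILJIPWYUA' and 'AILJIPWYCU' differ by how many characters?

Differing positions: 9, 10. Hamming distance = 2.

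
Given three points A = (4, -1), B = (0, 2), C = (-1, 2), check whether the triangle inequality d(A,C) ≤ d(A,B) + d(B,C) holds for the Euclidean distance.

d(A,B) = √(4² + 3²) = √25 = 5, d(B,C) = √(1² + 0²) = √1 = 1, d(A,C) = √(5² + 3²) = √34 ≈ 5.831.
d(A,C) ≈ 5.831 ≤ 5 + 1 = 6. Triangle inequality is satisfied.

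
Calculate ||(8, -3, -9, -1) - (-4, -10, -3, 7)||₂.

√(Σ(x_i - y_i)²) = √((8 - (-4))² + (-3 - (-10))² + (-9 - (-3))² + (-1 - 7)²)
= √(12² + 7² + (-6)² + (-8)²) = √(144 + 49 + 36 + 64) = √293 ≈ 17.1172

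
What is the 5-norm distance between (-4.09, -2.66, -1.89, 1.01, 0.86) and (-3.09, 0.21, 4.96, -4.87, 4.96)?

(Σ|x_i - y_i|^5)^(1/5) = (|-4.09 - (-3.09)|^5 + |-2.66 - 0.21|^5 + |-1.89 - 4.96|^5 + |1.01 - (-4.87)|^5 + |0.86 - 4.96|^5)^(1/5)
= (1^5 + 2.87^5 + 6.85^5 + 5.88^5 + 4.1^5)^(1/5) ≈ (1 + 194.7195 + 15081.7889 + 7028.8881 + 1158.562)^(1/5) = (23464.9585)^(1/5) ≈ 7.4831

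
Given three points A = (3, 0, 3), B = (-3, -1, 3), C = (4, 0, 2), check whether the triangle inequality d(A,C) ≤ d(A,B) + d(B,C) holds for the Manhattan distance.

d(A,B) = 6 + 1 + 0 = 7, d(B,C) = 7 + 1 + 1 = 9, d(A,C) = 1 + 0 + 1 = 2.
d(A,C) = 2 ≤ 7 + 9 = 16. Triangle inequality is satisfied.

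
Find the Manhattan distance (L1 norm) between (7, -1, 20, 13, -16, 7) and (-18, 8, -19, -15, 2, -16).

Σ|x_i - y_i| = |7 - (-18)| + |-1 - 8| + |20 - (-19)| + |13 - (-15)| + |-16 - 2| + |7 - (-16)| = 25 + 9 + 39 + 28 + 18 + 23 = 142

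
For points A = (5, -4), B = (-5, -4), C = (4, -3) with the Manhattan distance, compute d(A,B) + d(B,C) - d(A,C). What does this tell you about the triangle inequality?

d(A,B) = 10 + 0 = 10, d(B,C) = 9 + 1 = 10, d(A,C) = 1 + 1 = 2.
d(A,B) + d(B,C) - d(A,C) = 10 + 10 - 2 = 20 - 2 = 18. This is ≥ 0, so the triangle inequality holds for these points.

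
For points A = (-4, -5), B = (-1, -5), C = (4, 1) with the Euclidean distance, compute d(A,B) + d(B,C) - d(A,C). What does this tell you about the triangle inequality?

d(A,B) = √(3² + 0²) = √9 = 3, d(B,C) = √(5² + 6²) = √61 ≈ 7.8102, d(A,C) = √(8² + 6²) = √100 = 10.
d(A,B) + d(B,C) - d(A,C) = 3 + 7.8102 - 10 = 10.8102 - 10 = 0.8102 (to 4 decimal places). This is ≥ 0, so the triangle inequality holds for these points.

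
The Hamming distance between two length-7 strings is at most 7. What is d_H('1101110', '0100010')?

Differing positions: 1, 4, 5. Hamming distance = 3. The maximum possible Hamming distance for length-7 strings is 7, so d_H/7 = 3/7 ≈ 0.4286.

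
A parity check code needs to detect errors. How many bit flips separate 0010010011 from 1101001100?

Differing positions: 1, 2, 3, 4, 6, 7, 8, 9, 10. Hamming distance = 9.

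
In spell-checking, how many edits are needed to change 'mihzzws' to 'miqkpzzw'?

Let D[i][j] be the edit distance between the first i characters of 'mihzzws' and the first j characters of 'miqkpzzw', with D[i][0] = i, D[0][j] = j, and D[i][j] = D[i-1][j-1] if the characters match, else 1 + min(D[i-1][j], D[i][j-1], D[i-1][j-1]). Filling the table (rows: prefixes of 'mihzzws', columns: prefixes of 'miqkpzzw'):
     ε  m  i  q  k  p  z  z  w
  ε  0  1  2  3  4  5  6  7  8
  m  1  0  1  2  3  4  5  6  7
  i  2  1  0  1  2  3  4  5  6
  h  3  2  1  1  2  3  4  5  6
  z  4  3  2  2  2  3  3  4  5
  z  5  4  3  3  3  3  3  3  4
  w  6  5  4  4  4  4  4  4  3
  s  7  6  5  5  5  5  5  5  4
The bottom-right entry gives D[7][8] = 4, so no sequence of fewer than 4 edits works. Backtracking through the table gives one optimal edit sequence (4 edits):
  mihzzws → miqhzzws (ins q @3)
  miqhzzws → miqkhzzws (ins k @4)
  miqkhzzws → miqkpzzws (sub h→p @5)
  miqkpzzws → miqkpzzw (del s @9)
Edit distance = 4.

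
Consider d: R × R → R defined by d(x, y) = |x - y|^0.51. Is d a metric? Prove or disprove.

Yes. With 0 < p = 0.51 ≤ 1, d(x,y) = |x-y|^0.51 is a metric on R. Non-negativity and symmetry are immediate; |x-y|^0.51 = 0 ⟺ |x-y| = 0 ⟺ x = y. For the triangle inequality, the function t ↦ t^0.51 is subadditive on [0,∞) when p ≤ 1, so |x-z|^0.51 ≤ (|x-y| + |y-z|)^0.51 ≤ |x-y|^0.51 + |y-z|^0.51.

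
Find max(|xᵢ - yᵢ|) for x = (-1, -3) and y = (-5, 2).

max(|x_i - y_i|) = max(|-1 - (-5)|, |-3 - 2|) = max(4, 5) = 5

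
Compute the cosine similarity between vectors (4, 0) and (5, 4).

With u = (4, 0), v = (5, 4):
u·v = 4·5 + 0·4 = 20 + 0 = 20.
|u| = √(4² + 0²) = √16, |v| = √(5² + 4²) = √41, so |u||v| = √(16·41) = √656.
cos θ = (u·v)/(|u||v|) = 20/√656 ≈ 0.7809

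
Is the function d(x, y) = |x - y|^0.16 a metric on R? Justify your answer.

Yes. With 0 < p = 0.16 ≤ 1, d(x,y) = |x-y|^0.16 is a metric on R. Non-negativity and symmetry are immediate; |x-y|^0.16 = 0 ⟺ |x-y| = 0 ⟺ x = y. For the triangle inequality, the function t ↦ t^0.16 is subadditive on [0,∞) when p ≤ 1, so |x-z|^0.16 ≤ (|x-y| + |y-z|)^0.16 ≤ |x-y|^0.16 + |y-z|^0.16.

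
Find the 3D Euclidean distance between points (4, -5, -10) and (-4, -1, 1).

√(Σ(x_i - y_i)²) = √((4 - (-4))² + (-5 - (-1))² + (-10 - 1)²)
= √(8² + (-4)² + (-11)²) = √(64 + 16 + 121) = √201 ≈ 14.1774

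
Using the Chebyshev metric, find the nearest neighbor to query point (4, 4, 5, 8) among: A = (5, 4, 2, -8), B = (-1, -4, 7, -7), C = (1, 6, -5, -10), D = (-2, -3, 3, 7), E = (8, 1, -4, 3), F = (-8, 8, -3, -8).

Distances: d(A) = 16, d(B) = 15, d(C) = 18, d(D) = 7, d(E) = 9, d(F) = 16. Nearest: D = (-2, -3, 3, 7) with distance 7.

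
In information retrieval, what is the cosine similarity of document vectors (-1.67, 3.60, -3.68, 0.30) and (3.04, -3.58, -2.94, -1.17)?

With u = (-1.67, 3.60, -3.68, 0.30), v = (3.04, -3.58, -2.94, -1.17):
u·v = (-1.67)·3.04 + 3.6·(-3.58) + (-3.68)·(-2.94) + 0.3·(-1.17) = (-5.0768) + (-12.888) + 10.8192 + (-0.351) = -7.4966.
|u| = √((-1.67)² + 3.6² + (-3.68)² + 0.3²) = √(2.7889 + 12.96 + 13.5424 + 0.09) = √29.3813, |v| = √(3.04² + (-3.58)² + (-2.94)² + (-1.17)²) = √(9.2416 + 12.8164 + 8.6436 + 1.3689) = √32.0705.
cos θ = (u·v)/(|u||v|) = -7.4966/(√29.3813·√32.0705) ≈ -0.2442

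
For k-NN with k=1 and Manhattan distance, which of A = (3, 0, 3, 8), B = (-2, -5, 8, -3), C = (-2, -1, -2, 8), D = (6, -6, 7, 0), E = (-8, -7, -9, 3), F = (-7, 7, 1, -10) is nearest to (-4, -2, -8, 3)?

Distances: d(A) = 25, d(B) = 27, d(C) = 14, d(D) = 32, d(E) = 10, d(F) = 34. Nearest: E = (-8, -7, -9, 3) with distance 10.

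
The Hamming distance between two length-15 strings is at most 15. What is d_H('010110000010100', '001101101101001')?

Differing positions: 2, 3, 5, 6, 7, 9, 10, 11, 12, 13, 15. Hamming distance = 11. The maximum possible Hamming distance for length-15 strings is 15, so d_H/15 = 11/15 ≈ 0.7333.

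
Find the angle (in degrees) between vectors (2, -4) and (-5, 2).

With u = (2, -4), v = (-5, 2):
u·v = 2·(-5) + (-4)·2 = (-10) + (-8) = -18.
|u| = √(2² + (-4)²) = √20, |v| = √((-5)² + 2²) = √29, so |u||v| = √(20·29) = √580.
cos θ = (u·v)/(|u||v|) = -18/√580 ≈ -0.747409
θ = arccos(-0.747409) ≈ 138.37°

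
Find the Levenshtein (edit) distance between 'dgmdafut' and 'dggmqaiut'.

Let D[i][j] be the edit distance between the first i characters of 'dgmdafut' and the first j characters of 'dggmqaiut', with D[i][0] = i, D[0][j] = j, and D[i][j] = D[i-1][j-1] if the characters match, else 1 + min(D[i-1][j], D[i][j-1], D[i-1][j-1]). Filling the table (rows: prefixes of 'dgmdafut', columns: prefixes of 'dggmqaiut'):
     ε  d  g  g  m  q  a  i  u  t
  ε  0  1  2  3  4  5  6  7  8  9
  d  1  0  1  2  3  4  5  6  7  8
  g  2  1  0  1  2  3  4  5  6  7
  m  3  2  1  1  1  2  3  4  5  6
  d  4  3  2  2  2  2  3  4  5  6
  a  5  4  3  3  3  3  2  3  4  5
  f  6  5  4  4  4  4  3  3  4  5
  u  7  6  5  5  5  5  4  4  3  4
  t  8  7  6  6  6  6  5  5  4  3
The bottom-right entry gives D[8][9] = 3, so no sequence of fewer than 3 edits works. Backtracking through the table gives one optimal edit sequence (3 edits):
  dgmdafut → dggmdafut (ins g @2)
  dggmdafut → dggmqafut (sub d→q @5)
  dggmqafut → dggmqaiut (sub f→i @7)
Edit distance = 3.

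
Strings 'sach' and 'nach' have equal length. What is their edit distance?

Let D[i][j] be the edit distance between the first i characters of 'sach' and the first j characters of 'nach', with D[i][0] = i, D[0][j] = j, and D[i][j] = D[i-1][j-1] if the characters match, else 1 + min(D[i-1][j], D[i][j-1], D[i-1][j-1]). Filling the table (rows: prefixes of 'sach', columns: prefixes of 'nach'):
     ε  n  a  c  h
  ε  0  1  2  3  4
  s  1  1  2  3  4
  a  2  2  1  2  3
  c  3  3  2  1  2
  h  4  4  3  2  1
The bottom-right entry gives D[4][4] = 1, so no sequence of fewer than 1 edit works. Backtracking through the table gives one optimal edit sequence (1 edit):
  sach → nach (sub s→n @1)
Edit distance = 1.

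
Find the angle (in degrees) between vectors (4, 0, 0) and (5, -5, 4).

With u = (4, 0, 0), v = (5, -5, 4):
u·v = 4·5 + 0·(-5) + 0·4 = 20 + 0 + 0 = 20.
|u| = √(4² + 0² + 0²) = √16, |v| = √(5² + (-5)² + 4²) = √66, so |u||v| = √(16·66) = √1056.
cos θ = (u·v)/(|u||v|) = 20/√1056 ≈ 0.615457
θ = arccos(0.615457) ≈ 52.01°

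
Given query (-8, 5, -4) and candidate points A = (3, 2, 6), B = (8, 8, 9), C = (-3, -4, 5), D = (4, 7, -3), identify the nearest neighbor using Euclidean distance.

Distances: d(A) ≈ 15.1658, d(B) ≈ 20.8327, d(C) ≈ 13.6748, d(D) ≈ 12.2066. Nearest: D = (4, 7, -3) with distance 12.2066.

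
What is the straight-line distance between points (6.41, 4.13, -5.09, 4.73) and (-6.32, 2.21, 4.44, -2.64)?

√(Σ(x_i - y_i)²) = √((6.41 - (-6.32))² + (4.13 - 2.21)² + (-5.09 - 4.44)² + (4.73 - (-2.64))²)
= √(12.73² + 1.92² + (-9.53)² + 7.37²) = √(162.0529 + 3.6864 + 90.8209 + 54.3169) = √310.8771 ≈ 17.6317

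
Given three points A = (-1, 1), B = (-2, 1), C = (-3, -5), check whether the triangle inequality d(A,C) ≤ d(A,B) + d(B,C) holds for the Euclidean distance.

d(A,B) = √(1² + 0²) = √1 = 1, d(B,C) = √(1² + 6²) = √37 ≈ 6.0828, d(A,C) = √(2² + 6²) = √40 ≈ 6.3246.
d(A,C) ≈ 6.3246 ≤ 1 + 6.0828 = 7.0828. Triangle inequality is satisfied.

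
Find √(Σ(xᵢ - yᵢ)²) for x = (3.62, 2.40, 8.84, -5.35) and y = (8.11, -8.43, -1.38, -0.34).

√(Σ(x_i - y_i)²) = √((3.62 - 8.11)² + (2.4 - (-8.43))² + (8.84 - (-1.38))² + (-5.35 - (-0.34))²)
= √((-4.49)² + 10.83² + 10.22² + (-5.01)²) = √(20.1601 + 117.2889 + 104.4484 + 25.1001) = √266.9975 ≈ 16.3401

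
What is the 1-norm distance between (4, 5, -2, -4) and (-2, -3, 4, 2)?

Σ|x_i - y_i| = |4 - (-2)| + |5 - (-3)| + |-2 - 4| + |-4 - 2| = 6 + 8 + 6 + 6 = 26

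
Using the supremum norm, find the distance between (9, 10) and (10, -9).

max(|x_i - y_i|) = max(|9 - 10|, |10 - (-9)|) = max(1, 19) = 19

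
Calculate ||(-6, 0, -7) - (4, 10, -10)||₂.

√(Σ(x_i - y_i)²) = √((-6 - 4)² + (0 - 10)² + (-7 - (-10))²)
= √((-10)² + (-10)² + 3²) = √(100 + 100 + 9) = √209 ≈ 14.4568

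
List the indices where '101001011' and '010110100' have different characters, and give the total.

Differing positions: 1, 2, 3, 4, 5, 6, 7, 8, 9. Hamming distance = 9.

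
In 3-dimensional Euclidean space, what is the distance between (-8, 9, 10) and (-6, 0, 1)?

√(Σ(x_i - y_i)²) = √((-8 - (-6))² + (9 - 0)² + (10 - 1)²)
= √((-2)² + 9² + 9²) = √(4 + 81 + 81) = √166 ≈ 12.8841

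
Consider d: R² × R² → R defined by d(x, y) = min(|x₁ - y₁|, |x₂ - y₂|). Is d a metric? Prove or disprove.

No. d fails identity of indiscernibles: take x = (-4, 0) and y = (-4, 9). Then d(x,y) = min(|-4 - (-4)|, |0 - 9|) = min(0, 9) = 0, yet x ≠ y.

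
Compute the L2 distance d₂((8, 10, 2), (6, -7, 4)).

√(Σ(x_i - y_i)²) = √((8 - 6)² + (10 - (-7))² + (2 - 4)²)
= √(2² + 17² + (-2)²) = √(4 + 289 + 4) = √297 ≈ 17.2337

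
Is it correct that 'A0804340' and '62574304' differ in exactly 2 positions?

Differing positions: 1, 2, 3, 4, 7, 8. Hamming distance = 6, so the claim that d_H = 2 is false.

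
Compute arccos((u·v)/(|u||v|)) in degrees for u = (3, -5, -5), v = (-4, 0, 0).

With u = (3, -5, -5), v = (-4, 0, 0):
u·v = 3·(-4) + (-5)·0 + (-5)·0 = (-12) + 0 + 0 = -12.
|u| = √(3² + (-5)² + (-5)²) = √59, |v| = √((-4)² + 0² + 0²) = √16, so |u||v| = √(59·16) = √944.
cos θ = (u·v)/(|u||v|) = -12/√944 ≈ -0.390567
θ = arccos(-0.390567) ≈ 112.99°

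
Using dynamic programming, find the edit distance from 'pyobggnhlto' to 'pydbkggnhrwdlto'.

Let D[i][j] be the edit distance between the first i characters of 'pyobggnhlto' and the first j characters of 'pydbkggnhrwdlto', with D[i][0] = i, D[0][j] = j, and D[i][j] = D[i-1][j-1] if the characters match, else 1 + min(D[i-1][j], D[i][j-1], D[i-1][j-1]). Filling the table (rows: prefixes of 'pyobggnhlto', columns: prefixes of 'pydbkggnhrwdlto'):
     ε  p  y  d  b  k  g  g  n  h  r  w  d  l  t  o
  ε  0  1  2  3  4  5  6  7  8  9 10 11 12 13 14 15
  p  1  0  1  2  3  4  5  6  7  8  9 10 11 12 13 14
  y  2  1  0  1  2  3  4  5  6  7  8  9 10 11 12 13
  o  3  2  1  1  2  3  4  5  6  7  8  9 10 11 12 12
  b  4  3  2  2  1  2  3  4  5  6  7  8  9 10 11 12
  g  5  4  3  3  2  2  2  3  4  5  6  7  8  9 10 11
  g  6  5  4  4  3  3  2  2  3  4  5  6  7  8  9 10
  n  7  6  5  5  4  4  3  3  2  3  4  5  6  7  8  9
  h  8  7  6  6  5  5  4  4  3  2  3  4  5  6  7  8
  l  9  8  7  7  6  6  5  5  4  3  3  4  5  5  6  7
  t 10  9  8  8  7  7  6  6  5  4  4  4  5  6  5  6
  o 11 10  9  9  8  8  7  7  6  5  5  5  5  6  6  5
The bottom-right entry gives D[11][15] = 5, so no sequence of fewer than 5 edits works. Backtracking through the table gives one optimal edit sequence (5 edits):
  pyobggnhlto → pydbggnhlto (sub o→d @3)
  pydbggnhlto → pydbkggnhlto (ins k @5)
  pydbkggnhlto → pydbkggnhrlto (ins r @10)
  pydbkggnhrlto → pydbkggnhrwlto (ins w @11)
  pydbkggnhrwlto → pydbkggnhrwdlto (ins d @12)
Edit distance = 5.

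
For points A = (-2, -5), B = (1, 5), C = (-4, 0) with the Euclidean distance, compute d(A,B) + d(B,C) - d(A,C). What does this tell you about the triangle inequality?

d(A,B) = √(3² + 10²) = √109 ≈ 10.4403, d(B,C) = √(5² + 5²) = √50 ≈ 7.0711, d(A,C) = √(2² + 5²) = √29 ≈ 5.3852.
d(A,B) + d(B,C) - d(A,C) = 10.4403 + 7.0711 - 5.3852 = 17.5114 - 5.3852 = 12.1262 (to 4 decimal places). This is ≥ 0, so the triangle inequality holds for these points.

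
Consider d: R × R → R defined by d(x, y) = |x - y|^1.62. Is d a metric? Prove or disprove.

No. d(x,y) = |x-y|^1.62 fails the triangle inequality since p = 1.62 > 1. Counterexample: x = -4, y = 7, z = 11. d(x,z) = |-4 - 11|^1.62 = 15^1.62 ≈ 80.4022, but d(x,y) + d(y,z) = 11^1.62 + 4^1.62 ≈ 48.647 + 9.4479 = 58.0949. Since 80.4022 > 58.0949, the triangle inequality is violated.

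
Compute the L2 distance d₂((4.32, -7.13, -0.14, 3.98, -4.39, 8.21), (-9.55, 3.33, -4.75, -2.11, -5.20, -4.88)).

√(Σ(x_i - y_i)²) = √((4.32 - (-9.55))² + (-7.13 - 3.33)² + (-0.14 - (-4.75))² + (3.98 - (-2.11))² + (-4.39 - (-5.2))² + (8.21 - (-4.88))²)
= √(13.87² + (-10.46)² + 4.61² + 6.09² + 0.81² + 13.09²) = √(192.3769 + 109.4116 + 21.2521 + 37.0881 + 0.6561 + 171.3481) = √532.1329 ≈ 23.068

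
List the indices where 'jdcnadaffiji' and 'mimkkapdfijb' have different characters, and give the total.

Differing positions: 1, 2, 3, 4, 5, 6, 7, 8, 12. Hamming distance = 9.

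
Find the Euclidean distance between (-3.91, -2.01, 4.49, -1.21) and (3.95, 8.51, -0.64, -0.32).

√(Σ(x_i - y_i)²) = √((-3.91 - 3.95)² + (-2.01 - 8.51)² + (4.49 - (-0.64))² + (-1.21 - (-0.32))²)
= √((-7.86)² + (-10.52)² + 5.13² + (-0.89)²) = √(61.7796 + 110.6704 + 26.3169 + 0.7921) = √199.559 ≈ 14.1265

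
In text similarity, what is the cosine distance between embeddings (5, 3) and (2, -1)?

With u = (5, 3), v = (2, -1):
u·v = 5·2 + 3·(-1) = 10 + (-3) = 7.
|u| = √(5² + 3²) = √34, |v| = √(2² + (-1)²) = √5, so |u||v| = √(34·5) = √170.
cos θ = (u·v)/(|u||v|) = 7/√170 ≈ 0.5369
Cosine distance = 1 - cos θ ≈ 1 - 0.5369 = 0.4631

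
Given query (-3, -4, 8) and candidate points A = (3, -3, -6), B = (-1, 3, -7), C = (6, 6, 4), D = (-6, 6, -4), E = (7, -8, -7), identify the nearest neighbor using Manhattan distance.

Distances: d(A) = 21, d(B) = 24, d(C) = 23, d(D) = 25, d(E) = 29. Nearest: A = (3, -3, -6) with distance 21.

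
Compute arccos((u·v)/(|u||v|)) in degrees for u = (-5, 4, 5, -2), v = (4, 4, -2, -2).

With u = (-5, 4, 5, -2), v = (4, 4, -2, -2):
u·v = (-5)·4 + 4·4 + 5·(-2) + (-2)·(-2) = (-20) + 16 + (-10) + 4 = -10.
|u| = √((-5)² + 4² + 5² + (-2)²) = √70, |v| = √(4² + 4² + (-2)² + (-2)²) = √40, so |u||v| = √(70·40) = √2800.
cos θ = (u·v)/(|u||v|) = -10/√2800 ≈ -0.188982
θ = arccos(-0.188982) ≈ 100.89°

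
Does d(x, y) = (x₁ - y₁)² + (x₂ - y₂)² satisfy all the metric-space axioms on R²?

No. The squared Euclidean distance fails the triangle inequality. Counterexample: x = (0, 0), y = (1, 5), z = (2, 10). d(x,z) = 2² + 10² = 104, but d(x,y) + d(y,z) = (1² + 5²) + (1² + 5²) = 26 + 26 = 52. Since 104 > 52, the triangle inequality is violated. (Note: √d, the ordinary Euclidean distance, IS a metric.)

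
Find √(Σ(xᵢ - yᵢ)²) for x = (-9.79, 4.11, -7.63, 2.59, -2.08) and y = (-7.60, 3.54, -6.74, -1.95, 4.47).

√(Σ(x_i - y_i)²) = √((-9.79 - (-7.6))² + (4.11 - 3.54)² + (-7.63 - (-6.74))² + (2.59 - (-1.95))² + (-2.08 - 4.47)²)
= √((-2.19)² + 0.57² + (-0.89)² + 4.54² + (-6.55)²) = √(4.7961 + 0.3249 + 0.7921 + 20.6116 + 42.9025) = √69.4272 ≈ 8.3323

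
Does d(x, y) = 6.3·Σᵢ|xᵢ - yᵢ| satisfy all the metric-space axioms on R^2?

Yes. The L1 (Manhattan) norm induces a metric on R^2, and multiplying a metric by a positive constant 6.3 > 0 preserves all four axioms: non-negativity (6.3·||x-y|| ≥ 0), identity (6.3·||x-y|| = 0 ⟺ ||x-y|| = 0 ⟺ x = y), symmetry (||x-y|| = ||y-x||), and the triangle inequality (6.3·||x-z|| ≤ 6.3·||x-y|| + 6.3·||y-z||). So d is a metric.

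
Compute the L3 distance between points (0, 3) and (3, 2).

(Σ|x_i - y_i|^3)^(1/3) = (|0 - 3|^3 + |3 - 2|^3)^(1/3)
= (3^3 + 1^3)^(1/3) = (27 + 1)^(1/3) = (28)^(1/3) ≈ 3.0366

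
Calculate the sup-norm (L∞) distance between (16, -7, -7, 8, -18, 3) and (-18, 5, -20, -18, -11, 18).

max(|x_i - y_i|) = max(|16 - (-18)|, |-7 - 5|, |-7 - (-20)|, |8 - (-18)|, |-18 - (-11)|, |3 - 18|) = max(34, 12, 13, 26, 7, 15) = 34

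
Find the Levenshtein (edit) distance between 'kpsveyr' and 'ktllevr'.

Let D[i][j] be the edit distance between the first i characters of 'kpsveyr' and the first j characters of 'ktllevr', with D[i][0] = i, D[0][j] = j, and D[i][j] = D[i-1][j-1] if the characters match, else 1 + min(D[i-1][j], D[i][j-1], D[i-1][j-1]). Filling the table (rows: prefixes of 'kpsveyr', columns: prefixes of 'ktllevr'):
     ε  k  t  l  l  e  v  r
  ε  0  1  2  3  4  5  6  7
  k  1  0  1  2  3  4  5  6
  p  2  1  1  2  3  4  5  6
  s  3  2  2  2  3  4  5  6
  v  4  3  3  3  3  4  4  5
  e  5  4  4  4  4  3  4  5
  y  6  5  5  5  5  4  4  5
  r  7  6  6  6  6  5  5  4
The bottom-right entry gives D[7][7] = 4, so no sequence of fewer than 4 edits works. Backtracking through the table gives one optimal edit sequence (4 edits):
  kpsveyr → ktsveyr (sub p→t @2)
  ktsveyr → ktlveyr (sub s→l @3)
  ktlveyr → ktlleyr (sub v→l @4)
  ktlleyr → ktllevr (sub y→v @6)
Edit distance = 4.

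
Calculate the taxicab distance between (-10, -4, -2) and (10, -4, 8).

Σ|x_i - y_i| = |-10 - 10| + |-4 - (-4)| + |-2 - 8| = 20 + 0 + 10 = 30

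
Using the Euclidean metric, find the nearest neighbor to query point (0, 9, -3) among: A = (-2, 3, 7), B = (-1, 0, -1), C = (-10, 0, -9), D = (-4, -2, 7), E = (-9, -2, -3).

Distances: d(A) ≈ 11.8322, d(B) ≈ 9.2736, d(C) ≈ 14.7309, d(D) ≈ 15.3948, d(E) ≈ 14.2127. Nearest: B = (-1, 0, -1) with distance 9.2736.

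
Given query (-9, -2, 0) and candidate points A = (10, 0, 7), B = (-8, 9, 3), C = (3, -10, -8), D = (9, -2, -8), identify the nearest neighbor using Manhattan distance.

Distances: d(A) = 28, d(B) = 15, d(C) = 28, d(D) = 26. Nearest: B = (-8, 9, 3) with distance 15.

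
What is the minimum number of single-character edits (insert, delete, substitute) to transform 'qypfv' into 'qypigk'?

Let D[i][j] be the edit distance between the first i characters of 'qypfv' and the first j characters of 'qypigk', with D[i][0] = i, D[0][j] = j, and D[i][j] = D[i-1][j-1] if the characters match, else 1 + min(D[i-1][j], D[i][j-1], D[i-1][j-1]). Filling the table (rows: prefixes of 'qypfv', columns: prefixes of 'qypigk'):
     ε  q  y  p  i  g  k
  ε  0  1  2  3  4  5  6
  q  1  0  1  2  3  4  5
  y  2  1  0  1  2  3  4
  p  3  2  1  0  1  2  3
  f  4  3  2  1  1  2  3
  v  5  4  3  2  2  2  3
The bottom-right entry gives D[5][6] = 3, so no sequence of fewer than 3 edits works. Backtracking through the table gives one optimal edit sequence (3 edits):
  qypfv → qypifv (ins i @4)
  qypifv → qypigv (sub f→g @5)
  qypigv → qypigk (sub v→k @6)
Edit distance = 3.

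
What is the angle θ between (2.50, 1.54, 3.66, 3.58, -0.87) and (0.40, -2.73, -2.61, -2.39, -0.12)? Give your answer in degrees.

With u = (2.50, 1.54, 3.66, 3.58, -0.87), v = (0.40, -2.73, -2.61, -2.39, -0.12):
u·v = 2.5·0.4 + 1.54·(-2.73) + 3.66·(-2.61) + 3.58·(-2.39) + (-0.87)·(-0.12) = 1 + (-4.2042) + (-9.5526) + (-8.5562) + 0.1044 = -21.2086.
|u| = √(2.5² + 1.54² + 3.66² + 3.58² + (-0.87)²) = √(6.25 + 2.3716 + 13.3956 + 12.8164 + 0.7569) = √35.5905, |v| = √(0.4² + (-2.73)² + (-2.61)² + (-2.39)² + (-0.12)²) = √(0.16 + 7.4529 + 6.8121 + 5.7121 + 0.0144) = √20.1515.
cos θ = (u·v)/(|u||v|) = -21.2086/(√35.5905·√20.1515) ≈ -0.791938
θ = arccos(-0.791938) ≈ 142.37°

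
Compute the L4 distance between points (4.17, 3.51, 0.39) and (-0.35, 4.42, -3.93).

(Σ|x_i - y_i|^4)^(1/4) = (|4.17 - (-0.35)|^4 + |3.51 - 4.42|^4 + |0.39 - (-3.93)|^4)^(1/4)
= (4.52^4 + 0.91^4 + 4.32^4)^(1/4) ≈ (417.4012 + 0.6857 + 348.2852)^(1/4) = (766.3721)^(1/4) ≈ 5.2615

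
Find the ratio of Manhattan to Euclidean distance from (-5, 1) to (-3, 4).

L1 = |-5 - (-3)| + |1 - 4| = 2 + 3 = 5
L2 = √(2² + 3²) = √13 ≈ 3.6056
L1 ≥ L2 always (equality iff movement is along one axis); L1 > L2 here.
Ratio L1/L2 = 5/√13 ≈ 1.3868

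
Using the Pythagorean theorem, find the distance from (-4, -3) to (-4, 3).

√(Σ(x_i - y_i)²) = √((-4 - (-4))² + (-3 - 3)²)
= √(0² + (-6)²) = √(0 + 36) = √36 = 6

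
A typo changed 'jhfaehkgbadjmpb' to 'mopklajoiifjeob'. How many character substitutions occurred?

Differing positions: 1, 2, 3, 4, 5, 6, 7, 8, 9, 10, 11, 13, 14. Hamming distance = 13.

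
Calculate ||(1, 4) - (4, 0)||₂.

√(Σ(x_i - y_i)²) = √((1 - 4)² + (4 - 0)²)
= √((-3)² + 4²) = √(9 + 16) = √25 = 5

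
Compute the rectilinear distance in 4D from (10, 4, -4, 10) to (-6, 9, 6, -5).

Σ|x_i - y_i| = |10 - (-6)| + |4 - 9| + |-4 - 6| + |10 - (-5)| = 16 + 5 + 10 + 15 = 46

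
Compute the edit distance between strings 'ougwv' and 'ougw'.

Let D[i][j] be the edit distance between the first i characters of 'ougwv' and the first j characters of 'ougw', with D[i][0] = i, D[0][j] = j, and D[i][j] = D[i-1][j-1] if the characters match, else 1 + min(D[i-1][j], D[i][j-1], D[i-1][j-1]). Filling the table (rows: prefixes of 'ougwv', columns: prefixes of 'ougw'):
     ε  o  u  g  w
  ε  0  1  2  3  4
  o  1  0  1  2  3
  u  2  1  0  1  2
  g  3  2  1  0  1
  w  4  3  2  1  0
  v  5  4  3  2  1
The bottom-right entry gives D[5][4] = 1, so no sequence of fewer than 1 edit works. Backtracking through the table gives one optimal edit sequence (1 edit):
  ougwv → ougw (del v @5)
Edit distance = 1.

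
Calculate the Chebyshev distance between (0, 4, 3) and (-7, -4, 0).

max(|x_i - y_i|) = max(|0 - (-7)|, |4 - (-4)|, |3 - 0|) = max(7, 8, 3) = 8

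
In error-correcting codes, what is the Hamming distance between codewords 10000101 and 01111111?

Differing positions: 1, 2, 3, 4, 5, 7. Hamming distance = 6.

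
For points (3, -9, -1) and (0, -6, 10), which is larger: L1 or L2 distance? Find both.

L1 = |3 - 0| + |-9 - (-6)| + |-1 - 10| = 3 + 3 + 11 = 17
L2 = √(3² + 3² + 11²) = √139 ≈ 11.7898
L1 ≥ L2 always (equality iff movement is along one axis); L1 > L2 here.
Ratio L1/L2 = 17/√139 ≈ 1.4419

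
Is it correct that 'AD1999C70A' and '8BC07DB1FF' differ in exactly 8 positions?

Differing positions: 1, 2, 3, 4, 5, 6, 7, 8, 9, 10. Hamming distance = 10, so the claim that d_H = 8 is false.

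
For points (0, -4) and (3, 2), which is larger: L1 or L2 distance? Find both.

L1 = |0 - 3| + |-4 - 2| = 3 + 6 = 9
L2 = √(3² + 6²) = √45 ≈ 6.7082
L1 ≥ L2 always (equality iff movement is along one axis); L1 > L2 here.
Ratio L1/L2 = 9/√45 ≈ 1.3416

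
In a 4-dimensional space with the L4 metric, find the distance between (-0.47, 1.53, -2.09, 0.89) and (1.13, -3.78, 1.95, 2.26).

(Σ|x_i - y_i|^4)^(1/4) = (|-0.47 - 1.13|^4 + |1.53 - (-3.78)|^4 + |-2.09 - 1.95|^4 + |0.89 - 2.26|^4)^(1/4)
= (1.6^4 + 5.31^4 + 4.04^4 + 1.37^4)^(1/4) ≈ (6.5536 + 795.0201 + 266.3946 + 3.5228)^(1/4) = (1071.4911)^(1/4) ≈ 5.7213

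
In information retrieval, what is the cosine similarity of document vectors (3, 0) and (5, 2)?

With u = (3, 0), v = (5, 2):
u·v = 3·5 + 0·2 = 15 + 0 = 15.
|u| = √(3² + 0²) = √9, |v| = √(5² + 2²) = √29, so |u||v| = √(9·29) = √261.
cos θ = (u·v)/(|u||v|) = 15/√261 ≈ 0.9285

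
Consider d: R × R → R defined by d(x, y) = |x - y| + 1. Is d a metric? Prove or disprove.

No. d fails identity of indiscernibles (specifically d(x,x) = 0): d(4, 4) = |4 - 4| + 1 = 0 + 1 = 1 ≠ 0.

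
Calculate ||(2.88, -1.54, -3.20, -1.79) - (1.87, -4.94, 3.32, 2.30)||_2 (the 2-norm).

(Σ|x_i - y_i|^2)^(1/2) = (|2.88 - 1.87|^2 + |-1.54 - (-4.94)|^2 + |-3.2 - 3.32|^2 + |-1.79 - 2.3|^2)^(1/2)
= (1.01^2 + 3.4^2 + 6.52^2 + 4.09^2)^(1/2) = (1.0201 + 11.56 + 42.5104 + 16.7281)^(1/2) = (71.8186)^(1/2) ≈ 8.4746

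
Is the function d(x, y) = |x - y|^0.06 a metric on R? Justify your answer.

Yes. With 0 < p = 0.06 ≤ 1, d(x,y) = |x-y|^0.06 is a metric on R. Non-negativity and symmetry are immediate; |x-y|^0.06 = 0 ⟺ |x-y| = 0 ⟺ x = y. For the triangle inequality, the function t ↦ t^0.06 is subadditive on [0,∞) when p ≤ 1, so |x-z|^0.06 ≤ (|x-y| + |y-z|)^0.06 ≤ |x-y|^0.06 + |y-z|^0.06.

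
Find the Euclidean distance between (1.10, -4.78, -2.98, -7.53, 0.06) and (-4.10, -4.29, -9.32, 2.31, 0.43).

√(Σ(x_i - y_i)²) = √((1.1 - (-4.1))² + (-4.78 - (-4.29))² + (-2.98 - (-9.32))² + (-7.53 - 2.31)² + (0.06 - 0.43)²)
= √(5.2² + (-0.49)² + 6.34² + (-9.84)² + (-0.37)²) = √(27.04 + 0.2401 + 40.1956 + 96.8256 + 0.1369) = √164.4382 ≈ 12.8233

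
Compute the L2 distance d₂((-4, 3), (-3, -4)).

√(Σ(x_i - y_i)²) = √((-4 - (-3))² + (3 - (-4))²)
= √((-1)² + 7²) = √(1 + 49) = √50 ≈ 7.0711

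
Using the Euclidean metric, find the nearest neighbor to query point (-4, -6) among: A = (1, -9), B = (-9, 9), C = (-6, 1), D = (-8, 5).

Distances: d(A) ≈ 5.831, d(B) ≈ 15.8114, d(C) ≈ 7.2801, d(D) ≈ 11.7047. Nearest: A = (1, -9) with distance 5.831.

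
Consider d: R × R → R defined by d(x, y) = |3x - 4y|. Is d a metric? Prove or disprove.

No. d fails symmetry: d(8, 1) = |3·8 - 4·1| = |20| = 20, but d(1, 8) = |3·1 - 4·8| = |-29| = 29. Since 20 ≠ 29, d(x,y) ≠ d(y,x) in general.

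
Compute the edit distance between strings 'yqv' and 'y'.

Let D[i][j] be the edit distance between the first i characters of 'yqv' and the first j characters of 'y', with D[i][0] = i, D[0][j] = j, and D[i][j] = D[i-1][j-1] if the characters match, else 1 + min(D[i-1][j], D[i][j-1], D[i-1][j-1]). Filling the table (rows: prefixes of 'yqv', columns: prefixes of 'y'):
     ε  y
  ε  0  1
  y  1  0
  q  2  1
  v  3  2
The bottom-right entry gives D[3][1] = 2, so no sequence of fewer than 2 edits works. Backtracking through the table gives one optimal edit sequence (2 edits):
  yqv → yv (del q @2)
  yv → y (del v @2)
Edit distance = 2.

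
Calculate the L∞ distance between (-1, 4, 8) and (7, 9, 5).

max(|x_i - y_i|) = max(|-1 - 7|, |4 - 9|, |8 - 5|) = max(8, 5, 3) = 8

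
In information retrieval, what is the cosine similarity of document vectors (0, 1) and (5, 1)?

With u = (0, 1), v = (5, 1):
u·v = 0·5 + 1·1 = 0 + 1 = 1.
|u| = √(0² + 1²) = √1, |v| = √(5² + 1²) = √26, so |u||v| = √(1·26) = √26.
cos θ = (u·v)/(|u||v|) = 1/√26 ≈ 0.1961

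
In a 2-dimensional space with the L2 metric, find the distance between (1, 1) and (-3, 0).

(Σ|x_i - y_i|^2)^(1/2) = (|1 - (-3)|^2 + |1 - 0|^2)^(1/2)
= (4^2 + 1^2)^(1/2) = (16 + 1)^(1/2) = (17)^(1/2) ≈ 4.1231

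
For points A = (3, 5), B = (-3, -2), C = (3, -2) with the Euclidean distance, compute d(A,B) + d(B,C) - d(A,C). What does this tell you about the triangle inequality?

d(A,B) = √(6² + 7²) = √85 ≈ 9.2195, d(B,C) = √(6² + 0²) = √36 = 6, d(A,C) = √(0² + 7²) = √49 = 7.
d(A,B) + d(B,C) - d(A,C) = 9.2195 + 6 - 7 = 15.2195 - 7 = 8.2195 (to 4 decimal places). This is ≥ 0, so the triangle inequality holds for these points.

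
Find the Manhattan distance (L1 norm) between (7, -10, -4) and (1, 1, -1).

Σ|x_i - y_i| = |7 - 1| + |-10 - 1| + |-4 - (-1)| = 6 + 11 + 3 = 20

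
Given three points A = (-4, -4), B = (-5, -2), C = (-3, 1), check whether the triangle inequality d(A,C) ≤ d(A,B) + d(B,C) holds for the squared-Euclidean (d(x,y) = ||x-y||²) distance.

d(A,B) = 1² + 2² = 5, d(B,C) = 2² + 3² = 13, d(A,C) = 1² + 5² = 26.
d(A,C) = 26 > 5 + 13 = 18. Triangle inequality is VIOLATED. (Squared-Euclidean is not a metric — this is a counterexample.)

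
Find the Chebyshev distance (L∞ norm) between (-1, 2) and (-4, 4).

max(|x_i - y_i|) = max(|-1 - (-4)|, |2 - 4|) = max(3, 2) = 3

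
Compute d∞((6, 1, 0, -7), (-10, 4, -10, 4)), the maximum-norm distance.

max(|x_i - y_i|) = max(|6 - (-10)|, |1 - 4|, |0 - (-10)|, |-7 - 4|) = max(16, 3, 10, 11) = 16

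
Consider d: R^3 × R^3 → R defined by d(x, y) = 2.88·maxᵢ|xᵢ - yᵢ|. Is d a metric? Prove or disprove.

Yes. The L∞ (Chebyshev) norm induces a metric on R^3, and multiplying a metric by a positive constant 2.88 > 0 preserves all four axioms: non-negativity (2.88·||x-y|| ≥ 0), identity (2.88·||x-y|| = 0 ⟺ ||x-y|| = 0 ⟺ x = y), symmetry (||x-y|| = ||y-x||), and the triangle inequality (2.88·||x-z|| ≤ 2.88·||x-y|| + 2.88·||y-z||). So d is a metric.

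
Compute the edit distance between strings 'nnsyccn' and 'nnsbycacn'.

Let D[i][j] be the edit distance between the first i characters of 'nnsyccn' and the first j characters of 'nnsbycacn', with D[i][0] = i, D[0][j] = j, and D[i][j] = D[i-1][j-1] if the characters match, else 1 + min(D[i-1][j], D[i][j-1], D[i-1][j-1]). Filling the table (rows: prefixes of 'nnsyccn', columns: prefixes of 'nnsbycacn'):
     ε  n  n  s  b  y  c  a  c  n
  ε  0  1  2  3  4  5  6  7  8  9
  n  1  0  1  2  3  4  5  6  7  8
  n  2  1  0  1  2  3  4  5  6  7
  s  3  2  1  0  1  2  3  4  5  6
  y  4  3  2  1  1  1  2  3  4  5
  c  5  4  3  2  2  2  1  2  3  4
  c  6  5  4  3  3  3  2  2  2  3
  n  7  6  5  4  4  4  3  3  3  2
The bottom-right entry gives D[7][9] = 2, so no sequence of fewer than 2 edits works. Backtracking through the table gives one optimal edit sequence (2 edits):
  nnsyccn → nnsbyccn (ins b @4)
  nnsbyccn → nnsbycacn (ins a @7)
Edit distance = 2.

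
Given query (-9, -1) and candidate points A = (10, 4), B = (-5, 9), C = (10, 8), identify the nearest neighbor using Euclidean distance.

Distances: d(A) ≈ 19.6469, d(B) ≈ 10.7703, d(C) ≈ 21.0238. Nearest: B = (-5, 9) with distance 10.7703.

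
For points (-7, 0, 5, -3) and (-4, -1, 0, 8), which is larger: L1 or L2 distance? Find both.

L1 = |-7 - (-4)| + |0 - (-1)| + |5 - 0| + |-3 - 8| = 3 + 1 + 5 + 11 = 20
L2 = √(3² + 1² + 5² + 11²) = √156 ≈ 12.49
L1 ≥ L2 always (equality iff movement is along one axis); L1 > L2 here.
Ratio L1/L2 = 20/√156 ≈ 1.6013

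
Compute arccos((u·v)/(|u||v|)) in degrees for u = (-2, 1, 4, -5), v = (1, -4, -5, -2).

With u = (-2, 1, 4, -5), v = (1, -4, -5, -2):
u·v = (-2)·1 + 1·(-4) + 4·(-5) + (-5)·(-2) = (-2) + (-4) + (-20) + 10 = -16.
|u| = √((-2)² + 1² + 4² + (-5)²) = √46, |v| = √(1² + (-4)² + (-5)² + (-2)²) = √46, so |u||v| = √(46·46) = √2116 = 46.
cos θ = (u·v)/(|u||v|) = -16/46 ≈ -0.347826
θ = arccos(-0.347826) ≈ 110.35°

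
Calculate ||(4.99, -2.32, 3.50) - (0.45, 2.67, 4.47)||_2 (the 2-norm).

(Σ|x_i - y_i|^2)^(1/2) = (|4.99 - 0.45|^2 + |-2.32 - 2.67|^2 + |3.5 - 4.47|^2)^(1/2)
= (4.54^2 + 4.99^2 + 0.97^2)^(1/2) = (20.6116 + 24.9001 + 0.9409)^(1/2) = (46.4526)^(1/2) ≈ 6.8156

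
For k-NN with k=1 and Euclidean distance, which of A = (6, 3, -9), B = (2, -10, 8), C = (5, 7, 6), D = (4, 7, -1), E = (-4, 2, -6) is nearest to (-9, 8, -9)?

Distances: d(A) ≈ 15.8114, d(B) ≈ 27.0924, d(C) ≈ 20.5426, d(D) ≈ 15.2971, d(E) ≈ 8.3666. Nearest: E = (-4, 2, -6) with distance 8.3666.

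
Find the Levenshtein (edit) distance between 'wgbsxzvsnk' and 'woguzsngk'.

Let D[i][j] be the edit distance between the first i characters of 'wgbsxzvsnk' and the first j characters of 'woguzsngk', with D[i][0] = i, D[0][j] = j, and D[i][j] = D[i-1][j-1] if the characters match, else 1 + min(D[i-1][j], D[i][j-1], D[i-1][j-1]). Filling the table (rows: prefixes of 'wgbsxzvsnk', columns: prefixes of 'woguzsngk'):
     ε  w  o  g  u  z  s  n  g  k
  ε  0  1  2  3  4  5  6  7  8  9
  w  1  0  1  2  3  4  5  6  7  8
  g  2  1  1  1  2  3  4  5  6  7
  b  3  2  2  2  2  3  4  5  6  7
  s  4  3  3  3  3  3  3  4  5  6
  x  5  4  4  4  4  4  4  4  5  6
  z  6  5  5  5  5  4  5  5  5  6
  v  7  6  6  6  6  5  5  6  6  6
  s  8  7  7  7  7  6  5  6  7  7
  n  9  8  8  8  8  7  6  5  6  7
  k 10  9  9  9  9  8  7  6  6  6
The bottom-right entry gives D[10][9] = 6, so no sequence of fewer than 6 edits works. Backtracking through the table gives one optimal edit sequence (6 edits):
  wgbsxzvsnk → wbsxzvsnk (del g @2)
  wbsxzvsnk → wosxzvsnk (sub b→o @2)
  wosxzvsnk → wogxzvsnk (sub s→g @3)
  wogxzvsnk → woguzvsnk (sub x→u @4)
  woguzvsnk → woguzsnk (del v @6)
  woguzsnk → woguzsngk (ins g @8)
Edit distance = 6.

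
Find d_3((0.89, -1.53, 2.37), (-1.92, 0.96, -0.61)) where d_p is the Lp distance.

(Σ|x_i - y_i|^3)^(1/3) = (|0.89 - (-1.92)|^3 + |-1.53 - 0.96|^3 + |2.37 - (-0.61)|^3)^(1/3)
= (2.81^3 + 2.49^3 + 2.98^3)^(1/3) ≈ (22.188 + 15.4382 + 26.4636)^(1/3) = (64.0898)^(1/3) ≈ 4.0019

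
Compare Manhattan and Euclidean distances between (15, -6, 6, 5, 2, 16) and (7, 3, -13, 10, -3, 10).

L1 = |15 - 7| + |-6 - 3| + |6 - (-13)| + |5 - 10| + |2 - (-3)| + |16 - 10| = 8 + 9 + 19 + 5 + 5 + 6 = 52
L2 = √(8² + 9² + 19² + 5² + 5² + 6²) = √592 ≈ 24.3311
L1 ≥ L2 always (equality iff movement is along one axis); L1 > L2 here.
Ratio L1/L2 = 52/√592 ≈ 2.1372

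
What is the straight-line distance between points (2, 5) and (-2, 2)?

√(Σ(x_i - y_i)²) = √((2 - (-2))² + (5 - 2)²)
= √(4² + 3²) = √(16 + 9) = √25 = 5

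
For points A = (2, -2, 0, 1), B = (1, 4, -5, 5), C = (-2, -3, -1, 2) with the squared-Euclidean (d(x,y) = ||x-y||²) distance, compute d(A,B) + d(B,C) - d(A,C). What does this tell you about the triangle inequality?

d(A,B) = 1² + 6² + 5² + 4² = 78, d(B,C) = 3² + 7² + 4² + 3² = 83, d(A,C) = 4² + 1² + 1² + 1² = 19.
d(A,B) + d(B,C) - d(A,C) = 78 + 83 - 19 = 161 - 19 = 142. This is ≥ 0, so the triangle inequality holds for these points.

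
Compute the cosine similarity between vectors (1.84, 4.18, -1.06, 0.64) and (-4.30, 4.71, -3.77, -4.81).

With u = (1.84, 4.18, -1.06, 0.64), v = (-4.30, 4.71, -3.77, -4.81):
u·v = 1.84·(-4.3) + 4.18·4.71 + (-1.06)·(-3.77) + 0.64·(-4.81) = (-7.912) + 19.6878 + 3.9962 + (-3.0784) = 12.6936.
|u| = √(1.84² + 4.18² + (-1.06)² + 0.64²) = √(3.3856 + 17.4724 + 1.1236 + 0.4096) = √22.3912, |v| = √((-4.3)² + 4.71² + (-3.77)² + (-4.81)²) = √(18.49 + 22.1841 + 14.2129 + 23.1361) = √78.0231.
cos θ = (u·v)/(|u||v|) = 12.6936/(√22.3912·√78.0231) ≈ 0.3037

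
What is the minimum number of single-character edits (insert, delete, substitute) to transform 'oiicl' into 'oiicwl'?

Let D[i][j] be the edit distance between the first i characters of 'oiicl' and the first j characters of 'oiicwl', with D[i][0] = i, D[0][j] = j, and D[i][j] = D[i-1][j-1] if the characters match, else 1 + min(D[i-1][j], D[i][j-1], D[i-1][j-1]). Filling the table (rows: prefixes of 'oiicl', columns: prefixes of 'oiicwl'):
     ε  o  i  i  c  w  l
  ε  0  1  2  3  4  5  6
  o  1  0  1  2  3  4  5
  i  2  1  0  1  2  3  4
  i  3  2  1  0  1  2  3
  c  4  3  2  1  0  1  2
  l  5  4  3  2  1  1  1
The bottom-right entry gives D[5][6] = 1, so no sequence of fewer than 1 edit works. Backtracking through the table gives one optimal edit sequence (1 edit):
  oiicl → oiicwl (ins w @5)
Edit distance = 1.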